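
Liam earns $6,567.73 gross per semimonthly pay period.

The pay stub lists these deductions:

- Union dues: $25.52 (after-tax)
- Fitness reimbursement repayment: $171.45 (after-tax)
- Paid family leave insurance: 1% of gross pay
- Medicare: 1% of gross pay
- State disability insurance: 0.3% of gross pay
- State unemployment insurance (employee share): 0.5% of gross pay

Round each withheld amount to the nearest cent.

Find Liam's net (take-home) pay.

$6,186.86

Paid family leave insurance: $6,567.73 × 0.01 = $65.68
State disability insurance: $6,567.73 × 0.003 = $19.70
Medicare: $6,567.73 × 0.01 = $65.68
State unemployment insurance (employee share): $6,567.73 × 0.005 = $32.84
Union dues: $25.52
Fitness reimbursement repayment: $171.45
Total deductions = $65.68 + $19.70 + $65.68 + $32.84 + $25.52 + $171.45 = $380.87
Net pay = $6,567.73 − $380.87 = $6,186.86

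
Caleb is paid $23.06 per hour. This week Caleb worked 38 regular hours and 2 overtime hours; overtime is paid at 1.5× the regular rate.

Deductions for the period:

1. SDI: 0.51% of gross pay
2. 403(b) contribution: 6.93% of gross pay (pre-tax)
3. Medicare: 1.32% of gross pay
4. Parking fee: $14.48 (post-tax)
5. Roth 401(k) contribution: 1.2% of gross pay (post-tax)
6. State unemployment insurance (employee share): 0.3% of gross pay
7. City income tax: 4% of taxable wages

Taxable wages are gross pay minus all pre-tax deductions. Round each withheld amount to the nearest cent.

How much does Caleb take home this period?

Regular pay: 38 × $23.06 = $876.28
Overtime pay: 2 × $23.06 × 1.5 = $69.18
Gross pay = $876.28 + $69.18 = $945.46
403(b) contribution: $945.46 × 0.0693 = $65.52
Taxable wages = $945.46 − $65.52 = $879.94
City income tax: $879.94 × 0.04 = $35.20
Medicare: $945.46 × 0.0132 = $12.48
SDI: $945.46 × 0.0051 = $4.82
State unemployment insurance (employee share): $945.46 × 0.003 = $2.84
Roth 401(k) contribution: $945.46 × 0.012 = $11.35
Parking fee: $14.48
Total deductions = $65.52 + $35.20 + $12.48 + $4.82 + $2.84 + $11.35 + $14.48 = $146.69
Net pay = $945.46 − $146.69 = $798.77

$798.77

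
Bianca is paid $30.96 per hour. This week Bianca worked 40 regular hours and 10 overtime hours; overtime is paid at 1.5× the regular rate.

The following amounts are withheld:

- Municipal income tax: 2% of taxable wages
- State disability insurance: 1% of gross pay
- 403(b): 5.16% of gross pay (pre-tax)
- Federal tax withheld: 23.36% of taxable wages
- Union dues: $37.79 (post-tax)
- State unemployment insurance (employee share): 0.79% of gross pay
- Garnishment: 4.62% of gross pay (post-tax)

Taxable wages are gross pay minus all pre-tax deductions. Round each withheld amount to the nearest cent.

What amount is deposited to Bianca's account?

Regular pay: 40 × $30.96 = $1238.40
Overtime pay: 10 × $30.96 × 1.5 = $464.40
Gross pay = $1238.40 + $464.40 = $1702.80
403(b): $1702.80 × 0.0516 = $87.86
Taxable wages = $1702.80 − $87.86 = $1614.94
Federal tax withheld: $1614.94 × 0.2336 = $377.25
Municipal income tax: $1614.94 × 0.02 = $32.30
State unemployment insurance (employee share): $1702.80 × 0.0079 = $13.45
State disability insurance: $1702.80 × 0.01 = $17.03
Union dues: $37.79
Garnishment: $1702.80 × 0.0462 = $78.67
Total deductions = $87.86 + $377.25 + $32.30 + $13.45 + $17.03 + $37.79 + $78.67 = $644.35
Net pay = $1702.80 − $644.35 = $1058.45

$1058.45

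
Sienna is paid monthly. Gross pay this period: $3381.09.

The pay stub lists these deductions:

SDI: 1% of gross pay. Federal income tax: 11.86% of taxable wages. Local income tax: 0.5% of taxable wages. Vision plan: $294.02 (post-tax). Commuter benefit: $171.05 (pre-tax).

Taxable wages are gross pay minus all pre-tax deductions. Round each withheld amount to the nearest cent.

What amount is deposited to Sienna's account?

$2485.45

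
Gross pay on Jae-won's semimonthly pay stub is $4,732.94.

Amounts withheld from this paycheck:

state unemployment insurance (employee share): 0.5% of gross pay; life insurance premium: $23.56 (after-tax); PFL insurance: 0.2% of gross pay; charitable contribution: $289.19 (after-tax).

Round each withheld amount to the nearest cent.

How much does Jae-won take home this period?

PFL insurance: $4,732.94 × 0.002 = $9.47
State unemployment insurance (employee share): $4,732.94 × 0.005 = $23.66
Life insurance premium: $23.56
Charitable contribution: $289.19
Total deductions = $9.47 + $23.66 + $23.56 + $289.19 = $345.88
Net pay = $4,732.94 − $345.88 = $4,387.06

$4,387.06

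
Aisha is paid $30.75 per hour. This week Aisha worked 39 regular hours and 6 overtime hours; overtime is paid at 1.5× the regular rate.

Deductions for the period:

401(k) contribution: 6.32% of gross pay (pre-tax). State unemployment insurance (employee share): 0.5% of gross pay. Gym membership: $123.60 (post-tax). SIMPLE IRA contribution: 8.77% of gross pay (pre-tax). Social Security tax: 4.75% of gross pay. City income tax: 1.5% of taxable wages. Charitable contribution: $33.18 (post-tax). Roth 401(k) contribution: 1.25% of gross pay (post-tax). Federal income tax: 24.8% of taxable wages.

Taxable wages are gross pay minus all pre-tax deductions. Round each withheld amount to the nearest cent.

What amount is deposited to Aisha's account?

Regular pay: 39 × $30.75 = $1,199.25
Overtime pay: 6 × $30.75 × 1.5 = $276.75
Gross pay = $1,199.25 + $276.75 = $1,476.00
401(k) contribution: $1,476.00 × 0.0632 = $93.28
SIMPLE IRA contribution: $1,476.00 × 0.0877 = $129.45
Pre-tax total = $93.28 + $129.45 = $222.73
Taxable wages = $1,476.00 − $222.73 = $1,253.27
City income tax: $1,253.27 × 0.015 = $18.80
Federal income tax: $1,253.27 × 0.248 = $310.81
Social Security tax: $1,476.00 × 0.0475 = $70.11
State unemployment insurance (employee share): $1,476.00 × 0.005 = $7.38
Gym membership: $123.60
Roth 401(k) contribution: $1,476.00 × 0.0125 = $18.45
Charitable contribution: $33.18
Total deductions = $93.28 + $129.45 + $18.80 + $310.81 + $70.11 + $7.38 + $123.60 + $18.45 + $33.18 = $805.06
Net pay = $1,476.00 − $805.06 = $670.94

$670.94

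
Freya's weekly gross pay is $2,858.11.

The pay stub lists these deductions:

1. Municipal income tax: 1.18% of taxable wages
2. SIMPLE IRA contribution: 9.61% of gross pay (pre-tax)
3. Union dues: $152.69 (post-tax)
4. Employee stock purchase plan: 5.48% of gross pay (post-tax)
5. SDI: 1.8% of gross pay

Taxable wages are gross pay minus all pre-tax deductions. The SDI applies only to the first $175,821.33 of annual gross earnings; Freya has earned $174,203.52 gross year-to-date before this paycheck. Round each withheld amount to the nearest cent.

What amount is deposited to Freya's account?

$2,214.54

SIMPLE IRA contribution: $2,858.11 × 0.0961 = $274.66
Taxable wages = $2,858.11 − $274.66 = $2,583.45
Municipal income tax: $2,583.45 × 0.0118 = $30.48
SDI: only $175,821.33 − $174,203.52 = $1,617.81 of this check is subject → $1,617.81 × 0.018 = $29.12
Union dues: $152.69
Employee stock purchase plan: $2,858.11 × 0.0548 = $156.62
Total deductions = $274.66 + $30.48 + $29.12 + $152.69 + $156.62 = $643.57
Net pay = $2,858.11 − $643.57 = $2,214.54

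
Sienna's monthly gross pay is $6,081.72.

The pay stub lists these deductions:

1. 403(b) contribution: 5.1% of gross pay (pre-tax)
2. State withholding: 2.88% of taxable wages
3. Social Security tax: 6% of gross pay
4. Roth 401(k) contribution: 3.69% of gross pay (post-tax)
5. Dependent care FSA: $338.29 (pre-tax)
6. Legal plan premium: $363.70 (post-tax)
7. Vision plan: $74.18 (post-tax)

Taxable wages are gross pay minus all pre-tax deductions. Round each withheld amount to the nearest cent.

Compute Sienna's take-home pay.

403(b) contribution: $6,081.72 × 0.051 = $310.17
Dependent care FSA: $338.29
Pre-tax total = $310.17 + $338.29 = $648.46
Taxable wages = $6,081.72 − $648.46 = $5,433.26
State withholding: $5,433.26 × 0.0288 = $156.48
Social Security tax: $6,081.72 × 0.06 = $364.90
Roth 401(k) contribution: $6,081.72 × 0.0369 = $224.42
Vision plan: $74.18
Legal plan premium: $363.70
Total deductions = $310.17 + $338.29 + $156.48 + $364.90 + $224.42 + $74.18 + $363.70 = $1,832.14
Net pay = $6,081.72 − $1,832.14 = $4,249.58

$4,249.58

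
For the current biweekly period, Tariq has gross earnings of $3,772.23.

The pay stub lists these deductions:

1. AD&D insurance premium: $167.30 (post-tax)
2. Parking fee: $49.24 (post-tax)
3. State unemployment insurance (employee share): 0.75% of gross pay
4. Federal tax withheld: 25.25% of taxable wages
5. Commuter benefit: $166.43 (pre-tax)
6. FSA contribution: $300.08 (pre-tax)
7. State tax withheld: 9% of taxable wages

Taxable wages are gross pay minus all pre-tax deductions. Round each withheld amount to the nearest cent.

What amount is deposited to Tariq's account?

Commuter benefit: $166.43
FSA contribution: $300.08
Pre-tax total = $166.43 + $300.08 = $466.51
Taxable wages = $3,772.23 − $466.51 = $3,305.72
State tax withheld: $3,305.72 × 0.09 = $297.51
Federal tax withheld: $3,305.72 × 0.2525 = $834.69
State unemployment insurance (employee share): $3,772.23 × 0.0075 = $28.29
AD&D insurance premium: $167.30
Parking fee: $49.24
Total deductions = $166.43 + $300.08 + $297.51 + $834.69 + $28.29 + $167.30 + $49.24 = $1,843.54
Net pay = $3,772.23 − $1,843.54 = $1,928.69

$1,928.69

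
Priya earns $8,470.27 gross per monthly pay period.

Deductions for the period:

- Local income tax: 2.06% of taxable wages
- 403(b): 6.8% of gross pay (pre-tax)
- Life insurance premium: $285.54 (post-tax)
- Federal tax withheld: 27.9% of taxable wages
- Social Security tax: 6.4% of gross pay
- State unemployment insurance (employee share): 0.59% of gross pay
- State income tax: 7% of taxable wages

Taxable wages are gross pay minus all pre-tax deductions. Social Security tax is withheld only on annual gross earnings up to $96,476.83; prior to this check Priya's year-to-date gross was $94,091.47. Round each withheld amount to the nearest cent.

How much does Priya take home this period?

403(b): $8,470.27 × 0.068 = $575.98
Taxable wages = $8,470.27 − $575.98 = $7,894.29
State income tax: $7,894.29 × 0.07 = $552.60
Federal tax withheld: $7,894.29 × 0.279 = $2,202.51
Local income tax: $7,894.29 × 0.0206 = $162.62
State unemployment insurance (employee share): $8,470.27 × 0.0059 = $49.97
Social Security tax: only $96,476.83 − $94,091.47 = $2,385.36 of this check is subject → $2,385.36 × 0.064 = $152.66
Life insurance premium: $285.54
Total deductions = $575.98 + $552.60 + $2,202.51 + $162.62 + $49.97 + $152.66 + $285.54 = $3,981.88
Net pay = $8,470.27 − $3,981.88 = $4,488.39

$4,488.39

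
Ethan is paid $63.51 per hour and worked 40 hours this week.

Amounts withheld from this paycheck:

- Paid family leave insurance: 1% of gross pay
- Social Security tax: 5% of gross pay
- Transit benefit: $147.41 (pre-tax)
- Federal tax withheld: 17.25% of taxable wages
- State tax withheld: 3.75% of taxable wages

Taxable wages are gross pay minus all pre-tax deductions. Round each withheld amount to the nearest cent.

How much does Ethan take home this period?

Gross pay: 40 × $63.51 = $2,540.40
Transit benefit: $147.41
Taxable wages = $2,540.40 − $147.41 = $2,392.99
Federal tax withheld: $2,392.99 × 0.1725 = $412.79
State tax withheld: $2,392.99 × 0.0375 = $89.74
Paid family leave insurance: $2,540.40 × 0.01 = $25.40
Social Security tax: $2,540.40 × 0.05 = $127.02
Total deductions = $147.41 + $412.79 + $89.74 + $25.40 + $127.02 = $802.36
Net pay = $2,540.40 − $802.36 = $1,738.04

$1,738.04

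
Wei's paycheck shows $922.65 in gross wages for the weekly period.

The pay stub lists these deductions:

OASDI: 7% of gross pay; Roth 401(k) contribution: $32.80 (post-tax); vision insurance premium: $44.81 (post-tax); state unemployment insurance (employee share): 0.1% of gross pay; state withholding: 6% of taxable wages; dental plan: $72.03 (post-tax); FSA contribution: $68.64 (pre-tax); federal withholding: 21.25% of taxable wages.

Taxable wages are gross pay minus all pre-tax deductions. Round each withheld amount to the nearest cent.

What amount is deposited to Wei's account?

FSA contribution: $68.64
Taxable wages = $922.65 − $68.64 = $854.01
State withholding: $854.01 × 0.06 = $51.24
Federal withholding: $854.01 × 0.2125 = $181.48
OASDI: $922.65 × 0.07 = $64.59
State unemployment insurance (employee share): $922.65 × 0.001 = $0.92
Vision insurance premium: $44.81
Dental plan: $72.03
Roth 401(k) contribution: $32.80
Total deductions = $68.64 + $51.24 + $181.48 + $64.59 + $0.92 + $44.81 + $72.03 + $32.80 = $516.51
Net pay = $922.65 − $516.51 = $406.14

$406.14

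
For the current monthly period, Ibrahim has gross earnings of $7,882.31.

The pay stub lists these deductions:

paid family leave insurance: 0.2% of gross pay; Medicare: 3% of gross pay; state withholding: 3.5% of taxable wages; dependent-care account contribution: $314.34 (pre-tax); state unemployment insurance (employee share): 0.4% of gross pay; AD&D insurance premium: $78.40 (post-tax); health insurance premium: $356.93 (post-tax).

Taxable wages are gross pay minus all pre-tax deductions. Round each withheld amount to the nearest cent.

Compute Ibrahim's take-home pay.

$6,584.00

Dependent-care account contribution: $314.34
Taxable wages = $7,882.31 − $314.34 = $7,567.97
State withholding: $7,567.97 × 0.035 = $264.88
State unemployment insurance (employee share): $7,882.31 × 0.004 = $31.53
Paid family leave insurance: $7,882.31 × 0.002 = $15.76
Medicare: $7,882.31 × 0.03 = $236.47
Health insurance premium: $356.93
AD&D insurance premium: $78.40
Total deductions = $314.34 + $264.88 + $31.53 + $15.76 + $236.47 + $356.93 + $78.40 = $1,298.31
Net pay = $7,882.31 − $1,298.31 = $6,584.00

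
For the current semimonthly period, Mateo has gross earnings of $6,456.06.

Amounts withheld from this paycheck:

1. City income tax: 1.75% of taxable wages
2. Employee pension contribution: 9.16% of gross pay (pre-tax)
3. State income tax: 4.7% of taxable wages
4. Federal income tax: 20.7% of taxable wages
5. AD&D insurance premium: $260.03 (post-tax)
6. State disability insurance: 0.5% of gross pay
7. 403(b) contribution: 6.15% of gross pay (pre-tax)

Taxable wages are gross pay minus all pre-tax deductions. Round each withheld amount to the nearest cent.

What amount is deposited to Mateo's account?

$3,690.86

403(b) contribution: $6,456.06 × 0.0615 = $397.05
Employee pension contribution: $6,456.06 × 0.0916 = $591.38
Pre-tax total = $397.05 + $591.38 = $988.43
Taxable wages = $6,456.06 − $988.43 = $5,467.63
State income tax: $5,467.63 × 0.047 = $256.98
Federal income tax: $5,467.63 × 0.207 = $1,131.80
City income tax: $5,467.63 × 0.0175 = $95.68
State disability insurance: $6,456.06 × 0.005 = $32.28
AD&D insurance premium: $260.03
Total deductions = $397.05 + $591.38 + $256.98 + $1,131.80 + $95.68 + $32.28 + $260.03 = $2,765.20
Net pay = $6,456.06 − $2,765.20 = $3,690.86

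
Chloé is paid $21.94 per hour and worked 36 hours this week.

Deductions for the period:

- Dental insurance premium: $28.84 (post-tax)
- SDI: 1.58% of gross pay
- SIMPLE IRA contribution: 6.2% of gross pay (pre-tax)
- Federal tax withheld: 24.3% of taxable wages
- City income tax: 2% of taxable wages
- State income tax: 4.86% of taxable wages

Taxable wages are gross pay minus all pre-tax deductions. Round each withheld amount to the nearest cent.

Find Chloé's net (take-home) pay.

$468.69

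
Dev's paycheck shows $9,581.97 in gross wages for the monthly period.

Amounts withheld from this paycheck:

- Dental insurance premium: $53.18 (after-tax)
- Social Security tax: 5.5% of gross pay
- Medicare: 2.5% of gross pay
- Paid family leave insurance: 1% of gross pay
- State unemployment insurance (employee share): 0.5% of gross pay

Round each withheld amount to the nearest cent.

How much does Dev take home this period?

Social Security tax: $9,581.97 × 0.055 = $527.01
Paid family leave insurance: $9,581.97 × 0.01 = $95.82
State unemployment insurance (employee share): $9,581.97 × 0.005 = $47.91
Medicare: $9,581.97 × 0.025 = $239.55
Dental insurance premium: $53.18
Total deductions = $527.01 + $95.82 + $47.91 + $239.55 + $53.18 = $963.47
Net pay = $9,581.97 − $963.47 = $8,618.50

$8,618.50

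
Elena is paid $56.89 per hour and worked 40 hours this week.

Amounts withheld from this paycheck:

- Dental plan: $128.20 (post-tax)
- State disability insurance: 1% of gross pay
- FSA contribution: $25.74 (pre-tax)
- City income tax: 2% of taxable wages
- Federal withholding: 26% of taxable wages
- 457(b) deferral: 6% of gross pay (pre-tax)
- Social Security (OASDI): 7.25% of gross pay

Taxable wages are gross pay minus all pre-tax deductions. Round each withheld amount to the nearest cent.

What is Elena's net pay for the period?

Gross pay: 40 × $56.89 = $2275.60
FSA contribution: $25.74
457(b) deferral: $2275.60 × 0.06 = $136.54
Pre-tax total = $25.74 + $136.54 = $162.28
Taxable wages = $2275.60 − $162.28 = $2113.32
City income tax: $2113.32 × 0.02 = $42.27
Federal withholding: $2113.32 × 0.26 = $549.46
Social Security (OASDI): $2275.60 × 0.0725 = $164.98
State disability insurance: $2275.60 × 0.01 = $22.76
Dental plan: $128.20
Total deductions = $25.74 + $136.54 + $42.27 + $549.46 + $164.98 + $22.76 + $128.20 = $1069.95
Net pay = $2275.60 − $1069.95 = $1205.65

$1205.65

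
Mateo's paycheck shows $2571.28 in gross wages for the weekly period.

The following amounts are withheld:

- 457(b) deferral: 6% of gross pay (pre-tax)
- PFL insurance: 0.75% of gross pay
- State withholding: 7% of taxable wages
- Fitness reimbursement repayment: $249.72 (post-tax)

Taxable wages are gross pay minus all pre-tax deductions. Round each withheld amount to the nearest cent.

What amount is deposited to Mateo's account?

457(b) deferral: $2571.28 × 0.06 = $154.28
Taxable wages = $2571.28 − $154.28 = $2417.00
State withholding: $2417.00 × 0.07 = $169.19
PFL insurance: $2571.28 × 0.0075 = $19.28
Fitness reimbursement repayment: $249.72
Total deductions = $154.28 + $169.19 + $19.28 + $249.72 = $592.47
Net pay = $2571.28 − $592.47 = $1978.81

$1978.81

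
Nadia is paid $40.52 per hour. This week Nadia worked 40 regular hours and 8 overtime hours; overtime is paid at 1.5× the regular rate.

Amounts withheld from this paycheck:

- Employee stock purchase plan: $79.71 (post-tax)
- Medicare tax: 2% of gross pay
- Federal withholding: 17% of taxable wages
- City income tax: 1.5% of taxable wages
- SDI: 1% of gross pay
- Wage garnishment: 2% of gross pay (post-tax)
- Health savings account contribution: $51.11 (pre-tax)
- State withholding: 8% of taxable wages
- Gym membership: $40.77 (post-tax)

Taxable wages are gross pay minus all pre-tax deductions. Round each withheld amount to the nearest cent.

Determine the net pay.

Regular pay: 40 × $40.52 = $1,620.80
Overtime pay: 8 × $40.52 × 1.5 = $486.24
Gross pay = $1,620.80 + $486.24 = $2,107.04
Health savings account contribution: $51.11
Taxable wages = $2,107.04 − $51.11 = $2,055.93
State withholding: $2,055.93 × 0.08 = $164.47
Federal withholding: $2,055.93 × 0.17 = $349.51
City income tax: $2,055.93 × 0.015 = $30.84
SDI: $2,107.04 × 0.01 = $21.07
Medicare tax: $2,107.04 × 0.02 = $42.14
Wage garnishment: $2,107.04 × 0.02 = $42.14
Gym membership: $40.77
Employee stock purchase plan: $79.71
Total deductions = $51.11 + $164.47 + $349.51 + $30.84 + $21.07 + $42.14 + $42.14 + $40.77 + $79.71 = $821.76
Net pay = $2,107.04 − $821.76 = $1,285.28

$1,285.28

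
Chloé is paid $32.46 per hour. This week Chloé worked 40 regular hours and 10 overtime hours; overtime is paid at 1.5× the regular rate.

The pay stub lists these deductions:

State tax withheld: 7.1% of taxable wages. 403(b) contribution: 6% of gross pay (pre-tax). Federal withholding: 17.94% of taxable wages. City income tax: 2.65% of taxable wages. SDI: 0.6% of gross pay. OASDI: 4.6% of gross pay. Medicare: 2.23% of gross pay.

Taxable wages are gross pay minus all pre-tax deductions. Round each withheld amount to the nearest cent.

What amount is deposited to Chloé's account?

$1,080.85

Regular pay: 40 × $32.46 = $1,298.40
Overtime pay: 10 × $32.46 × 1.5 = $486.90
Gross pay = $1,298.40 + $486.90 = $1,785.30
403(b) contribution: $1,785.30 × 0.06 = $107.12
Taxable wages = $1,785.30 − $107.12 = $1,678.18
City income tax: $1,678.18 × 0.0265 = $44.47
Federal withholding: $1,678.18 × 0.1794 = $301.07
State tax withheld: $1,678.18 × 0.071 = $119.15
Medicare: $1,785.30 × 0.0223 = $39.81
OASDI: $1,785.30 × 0.046 = $82.12
SDI: $1,785.30 × 0.006 = $10.71
Total deductions = $107.12 + $44.47 + $301.07 + $119.15 + $39.81 + $82.12 + $10.71 = $704.45
Net pay = $1,785.30 − $704.45 = $1,080.85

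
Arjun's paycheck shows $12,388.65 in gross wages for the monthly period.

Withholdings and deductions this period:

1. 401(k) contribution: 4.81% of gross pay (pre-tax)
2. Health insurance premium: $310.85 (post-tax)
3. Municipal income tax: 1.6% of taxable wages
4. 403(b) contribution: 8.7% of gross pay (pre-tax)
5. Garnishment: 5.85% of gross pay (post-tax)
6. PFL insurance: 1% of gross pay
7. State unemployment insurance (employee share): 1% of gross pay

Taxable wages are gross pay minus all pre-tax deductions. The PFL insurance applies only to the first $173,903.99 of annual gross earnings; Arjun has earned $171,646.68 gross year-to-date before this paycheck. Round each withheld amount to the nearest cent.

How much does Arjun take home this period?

$9,361.46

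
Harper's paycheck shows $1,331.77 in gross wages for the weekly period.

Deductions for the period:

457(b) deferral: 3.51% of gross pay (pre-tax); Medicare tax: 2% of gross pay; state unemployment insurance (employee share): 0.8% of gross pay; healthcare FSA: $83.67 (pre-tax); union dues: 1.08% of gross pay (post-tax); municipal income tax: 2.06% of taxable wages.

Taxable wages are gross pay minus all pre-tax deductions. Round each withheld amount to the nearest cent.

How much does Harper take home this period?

$1,124.93

457(b) deferral: $1,331.77 × 0.0351 = $46.75
Healthcare FSA: $83.67
Pre-tax total = $46.75 + $83.67 = $130.42
Taxable wages = $1,331.77 − $130.42 = $1,201.35
Municipal income tax: $1,201.35 × 0.0206 = $24.75
State unemployment insurance (employee share): $1,331.77 × 0.008 = $10.65
Medicare tax: $1,331.77 × 0.02 = $26.64
Union dues: $1,331.77 × 0.0108 = $14.38
Total deductions = $46.75 + $83.67 + $24.75 + $10.65 + $26.64 + $14.38 = $206.84
Net pay = $1,331.77 − $206.84 = $1,124.93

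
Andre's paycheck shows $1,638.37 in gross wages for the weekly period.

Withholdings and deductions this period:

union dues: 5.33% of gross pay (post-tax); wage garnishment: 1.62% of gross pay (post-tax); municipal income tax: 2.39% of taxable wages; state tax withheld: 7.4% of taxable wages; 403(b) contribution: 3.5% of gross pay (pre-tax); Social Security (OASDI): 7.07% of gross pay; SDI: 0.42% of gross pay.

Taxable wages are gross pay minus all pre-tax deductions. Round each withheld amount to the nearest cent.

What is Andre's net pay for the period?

403(b) contribution: $1,638.37 × 0.035 = $57.34
Taxable wages = $1,638.37 − $57.34 = $1,581.03
Municipal income tax: $1,581.03 × 0.0239 = $37.79
State tax withheld: $1,581.03 × 0.074 = $117.00
SDI: $1,638.37 × 0.0042 = $6.88
Social Security (OASDI): $1,638.37 × 0.0707 = $115.83
Wage garnishment: $1,638.37 × 0.0162 = $26.54
Union dues: $1,638.37 × 0.0533 = $87.33
Total deductions = $57.34 + $37.79 + $117.00 + $6.88 + $115.83 + $26.54 + $87.33 = $448.71
Net pay = $1,638.37 − $448.71 = $1,189.66

$1,189.66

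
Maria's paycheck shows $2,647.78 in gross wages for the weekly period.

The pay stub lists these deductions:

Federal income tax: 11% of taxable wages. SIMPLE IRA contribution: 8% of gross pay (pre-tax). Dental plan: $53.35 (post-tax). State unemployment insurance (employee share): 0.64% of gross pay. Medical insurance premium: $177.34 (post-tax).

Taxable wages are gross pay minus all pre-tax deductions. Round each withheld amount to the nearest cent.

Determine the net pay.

$1,920.36

SIMPLE IRA contribution: $2,647.78 × 0.08 = $211.82
Taxable wages = $2,647.78 − $211.82 = $2,435.96
Federal income tax: $2,435.96 × 0.11 = $267.96
State unemployment insurance (employee share): $2,647.78 × 0.0064 = $16.95
Medical insurance premium: $177.34
Dental plan: $53.35
Total deductions = $211.82 + $267.96 + $16.95 + $177.34 + $53.35 = $727.42
Net pay = $2,647.78 − $727.42 = $1,920.36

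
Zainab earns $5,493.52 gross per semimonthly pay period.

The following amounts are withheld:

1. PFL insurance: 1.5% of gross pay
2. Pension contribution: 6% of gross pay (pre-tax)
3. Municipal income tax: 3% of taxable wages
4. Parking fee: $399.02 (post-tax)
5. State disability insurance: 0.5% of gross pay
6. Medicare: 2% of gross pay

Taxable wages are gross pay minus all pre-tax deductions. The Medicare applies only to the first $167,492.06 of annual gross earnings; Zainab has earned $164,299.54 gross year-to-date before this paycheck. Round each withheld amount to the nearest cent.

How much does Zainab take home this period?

Pension contribution: $5,493.52 × 0.06 = $329.61
Taxable wages = $5,493.52 − $329.61 = $5,163.91
Municipal income tax: $5,163.91 × 0.03 = $154.92
PFL insurance: $5,493.52 × 0.015 = $82.40
Medicare: only $167,492.06 − $164,299.54 = $3,192.52 of this check is subject → $3,192.52 × 0.02 = $63.85
State disability insurance: $5,493.52 × 0.005 = $27.47
Parking fee: $399.02
Total deductions = $329.61 + $154.92 + $82.40 + $63.85 + $27.47 + $399.02 = $1,057.27
Net pay = $5,493.52 − $1,057.27 = $4,436.25

$4,436.25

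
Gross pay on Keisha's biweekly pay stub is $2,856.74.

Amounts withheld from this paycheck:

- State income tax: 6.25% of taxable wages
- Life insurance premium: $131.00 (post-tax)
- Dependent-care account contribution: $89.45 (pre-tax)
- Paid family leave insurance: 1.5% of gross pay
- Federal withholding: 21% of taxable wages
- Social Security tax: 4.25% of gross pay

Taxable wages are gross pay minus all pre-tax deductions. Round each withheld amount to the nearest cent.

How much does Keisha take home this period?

$1,717.94

Dependent-care account contribution: $89.45
Taxable wages = $2,856.74 − $89.45 = $2,767.29
State income tax: $2,767.29 × 0.0625 = $172.96
Federal withholding: $2,767.29 × 0.21 = $581.13
Paid family leave insurance: $2,856.74 × 0.015 = $42.85
Social Security tax: $2,856.74 × 0.0425 = $121.41
Life insurance premium: $131.00
Total deductions = $89.45 + $172.96 + $581.13 + $42.85 + $121.41 + $131.00 = $1,138.80
Net pay = $2,856.74 − $1,138.80 = $1,717.94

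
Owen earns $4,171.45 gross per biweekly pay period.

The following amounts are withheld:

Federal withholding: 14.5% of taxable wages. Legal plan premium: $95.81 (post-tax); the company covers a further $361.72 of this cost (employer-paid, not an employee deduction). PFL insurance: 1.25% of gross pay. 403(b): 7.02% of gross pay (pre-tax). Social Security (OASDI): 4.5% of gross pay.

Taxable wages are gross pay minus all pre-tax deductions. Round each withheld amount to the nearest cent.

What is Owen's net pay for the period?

$2,980.54

403(b): $4,171.45 × 0.0702 = $292.84
Taxable wages = $4,171.45 − $292.84 = $3,878.61
Federal withholding: $3,878.61 × 0.145 = $562.40
Social Security (OASDI): $4,171.45 × 0.045 = $187.72
PFL insurance: $4,171.45 × 0.0125 = $52.14
Legal plan premium: $95.81
(Employer's $361.72 toward legal plan premium is not withheld from the employee.)
Total deductions = $292.84 + $562.40 + $187.72 + $52.14 + $95.81 = $1,190.91
Net pay = $4,171.45 − $1,190.91 = $2,980.54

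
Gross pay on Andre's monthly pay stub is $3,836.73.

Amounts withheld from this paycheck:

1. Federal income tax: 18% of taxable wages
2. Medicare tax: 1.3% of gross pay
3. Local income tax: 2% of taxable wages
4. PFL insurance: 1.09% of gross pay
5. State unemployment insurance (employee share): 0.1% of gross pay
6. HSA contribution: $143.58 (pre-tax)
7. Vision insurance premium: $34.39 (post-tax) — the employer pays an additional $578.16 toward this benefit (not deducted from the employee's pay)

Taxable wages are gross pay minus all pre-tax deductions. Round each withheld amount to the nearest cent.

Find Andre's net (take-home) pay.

HSA contribution: $143.58
Taxable wages = $3,836.73 − $143.58 = $3,693.15
Federal income tax: $3,693.15 × 0.18 = $664.77
Local income tax: $3,693.15 × 0.02 = $73.86
State unemployment insurance (employee share): $3,836.73 × 0.001 = $3.84
PFL insurance: $3,836.73 × 0.0109 = $41.82
Medicare tax: $3,836.73 × 0.013 = $49.88
Vision insurance premium: $34.39
(Employer's $578.16 toward vision insurance premium is not withheld from the employee.)
Total deductions = $143.58 + $664.77 + $73.86 + $3.84 + $41.82 + $49.88 + $34.39 = $1,012.14
Net pay = $3,836.73 − $1,012.14 = $2,824.59

$2,824.59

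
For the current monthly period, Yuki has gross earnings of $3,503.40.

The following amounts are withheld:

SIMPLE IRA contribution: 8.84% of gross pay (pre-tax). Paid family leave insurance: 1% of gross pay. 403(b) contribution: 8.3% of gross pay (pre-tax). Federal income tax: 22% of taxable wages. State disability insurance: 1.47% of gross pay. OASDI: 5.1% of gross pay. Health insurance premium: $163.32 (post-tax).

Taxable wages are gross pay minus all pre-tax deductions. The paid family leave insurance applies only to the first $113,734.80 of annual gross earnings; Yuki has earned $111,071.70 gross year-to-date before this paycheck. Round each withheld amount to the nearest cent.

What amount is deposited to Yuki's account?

403(b) contribution: $3,503.40 × 0.083 = $290.78
SIMPLE IRA contribution: $3,503.40 × 0.0884 = $309.70
Pre-tax total = $290.78 + $309.70 = $600.48
Taxable wages = $3,503.40 − $600.48 = $2,902.92
Federal income tax: $2,902.92 × 0.22 = $638.64
Paid family leave insurance: only $113,734.80 − $111,071.70 = $2,663.10 of this check is subject → $2,663.10 × 0.01 = $26.63
State disability insurance: $3,503.40 × 0.0147 = $51.50
OASDI: $3,503.40 × 0.051 = $178.67
Health insurance premium: $163.32
Total deductions = $290.78 + $309.70 + $638.64 + $26.63 + $51.50 + $178.67 + $163.32 = $1,659.24
Net pay = $3,503.40 − $1,659.24 = $1,844.16

$1,844.16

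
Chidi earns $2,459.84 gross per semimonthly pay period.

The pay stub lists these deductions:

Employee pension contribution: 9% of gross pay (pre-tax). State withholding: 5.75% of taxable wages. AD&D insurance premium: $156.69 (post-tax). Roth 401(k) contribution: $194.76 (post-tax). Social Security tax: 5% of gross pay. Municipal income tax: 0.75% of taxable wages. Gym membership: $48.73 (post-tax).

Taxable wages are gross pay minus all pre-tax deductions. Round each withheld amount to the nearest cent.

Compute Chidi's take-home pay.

$1,569.78

Employee pension contribution: $2,459.84 × 0.09 = $221.39
Taxable wages = $2,459.84 − $221.39 = $2,238.45
Municipal income tax: $2,238.45 × 0.0075 = $16.79
State withholding: $2,238.45 × 0.0575 = $128.71
Social Security tax: $2,459.84 × 0.05 = $122.99
Roth 401(k) contribution: $194.76
AD&D insurance premium: $156.69
Gym membership: $48.73
Total deductions = $221.39 + $16.79 + $128.71 + $122.99 + $194.76 + $156.69 + $48.73 = $890.06
Net pay = $2,459.84 − $890.06 = $1,569.78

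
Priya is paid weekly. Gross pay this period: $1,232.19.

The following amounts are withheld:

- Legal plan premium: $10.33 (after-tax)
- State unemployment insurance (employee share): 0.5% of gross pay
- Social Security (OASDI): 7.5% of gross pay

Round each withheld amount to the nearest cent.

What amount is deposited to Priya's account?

$1,123.29

Social Security (OASDI): $1,232.19 × 0.075 = $92.41
State unemployment insurance (employee share): $1,232.19 × 0.005 = $6.16
Legal plan premium: $10.33
Total deductions = $92.41 + $6.16 + $10.33 = $108.90
Net pay = $1,232.19 − $108.90 = $1,123.29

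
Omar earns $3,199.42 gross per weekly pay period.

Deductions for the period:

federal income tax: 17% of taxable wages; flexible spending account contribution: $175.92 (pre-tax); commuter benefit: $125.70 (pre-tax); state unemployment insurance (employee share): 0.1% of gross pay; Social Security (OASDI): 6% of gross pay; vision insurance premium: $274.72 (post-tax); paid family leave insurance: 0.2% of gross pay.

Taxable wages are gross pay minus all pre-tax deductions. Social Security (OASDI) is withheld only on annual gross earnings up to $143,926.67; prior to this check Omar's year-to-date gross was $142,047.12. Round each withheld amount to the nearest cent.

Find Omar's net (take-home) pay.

$2,008.08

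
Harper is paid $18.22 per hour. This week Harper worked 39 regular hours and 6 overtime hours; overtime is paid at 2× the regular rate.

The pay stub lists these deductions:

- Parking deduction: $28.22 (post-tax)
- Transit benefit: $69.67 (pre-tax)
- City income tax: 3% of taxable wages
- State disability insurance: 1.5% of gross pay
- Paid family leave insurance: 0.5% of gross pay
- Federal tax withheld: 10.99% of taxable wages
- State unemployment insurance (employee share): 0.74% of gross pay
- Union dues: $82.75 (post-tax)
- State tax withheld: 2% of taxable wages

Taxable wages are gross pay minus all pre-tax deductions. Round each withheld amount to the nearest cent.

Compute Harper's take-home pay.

$585.67

Regular pay: 39 × $18.22 = $710.58
Overtime pay: 6 × $18.22 × 2 = $218.64
Gross pay = $710.58 + $218.64 = $929.22
Transit benefit: $69.67
Taxable wages = $929.22 − $69.67 = $859.55
State tax withheld: $859.55 × 0.02 = $17.19
City income tax: $859.55 × 0.03 = $25.79
Federal tax withheld: $859.55 × 0.1099 = $94.46
State unemployment insurance (employee share): $929.22 × 0.0074 = $6.88
State disability insurance: $929.22 × 0.015 = $13.94
Paid family leave insurance: $929.22 × 0.005 = $4.65
Parking deduction: $28.22
Union dues: $82.75
Total deductions = $69.67 + $17.19 + $25.79 + $94.46 + $6.88 + $13.94 + $4.65 + $28.22 + $82.75 = $343.55
Net pay = $929.22 − $343.55 = $585.67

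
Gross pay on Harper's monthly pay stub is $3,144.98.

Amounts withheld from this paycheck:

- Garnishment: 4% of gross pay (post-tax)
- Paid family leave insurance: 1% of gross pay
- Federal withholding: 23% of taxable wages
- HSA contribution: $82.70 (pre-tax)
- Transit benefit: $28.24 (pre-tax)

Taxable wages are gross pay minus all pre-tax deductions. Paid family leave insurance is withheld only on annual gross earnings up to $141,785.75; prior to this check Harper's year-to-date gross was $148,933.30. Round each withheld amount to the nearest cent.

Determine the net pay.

$2,210.41

Transit benefit: $28.24
HSA contribution: $82.70
Pre-tax total = $28.24 + $82.70 = $110.94
Taxable wages = $3,144.98 − $110.94 = $3,034.04
Federal withholding: $3,034.04 × 0.23 = $697.83
Paid family leave insurance: annual cap $141,785.75 already reached (YTD $148,933.30), so $0.00
Garnishment: $3,144.98 × 0.04 = $125.80
Total deductions = $28.24 + $82.70 + $697.83 + $0.00 + $125.80 = $934.57
Net pay = $3,144.98 − $934.57 = $2,210.41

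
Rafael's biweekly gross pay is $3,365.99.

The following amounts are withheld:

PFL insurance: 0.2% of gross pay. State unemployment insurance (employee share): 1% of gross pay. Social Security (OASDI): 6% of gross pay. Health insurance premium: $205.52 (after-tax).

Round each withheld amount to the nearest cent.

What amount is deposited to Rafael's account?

$2,918.12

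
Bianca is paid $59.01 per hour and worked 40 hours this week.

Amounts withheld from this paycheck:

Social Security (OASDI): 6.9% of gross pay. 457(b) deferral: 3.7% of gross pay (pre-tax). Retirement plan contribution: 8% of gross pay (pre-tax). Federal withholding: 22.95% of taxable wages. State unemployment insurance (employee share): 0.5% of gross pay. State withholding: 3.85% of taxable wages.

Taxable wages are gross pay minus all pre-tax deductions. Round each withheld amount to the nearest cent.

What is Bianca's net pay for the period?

$1,351.00

Gross pay: 40 × $59.01 = $2,360.40
Retirement plan contribution: $2,360.40 × 0.08 = $188.83
457(b) deferral: $2,360.40 × 0.037 = $87.33
Pre-tax total = $188.83 + $87.33 = $276.16
Taxable wages = $2,360.40 − $276.16 = $2,084.24
Federal withholding: $2,084.24 × 0.2295 = $478.33
State withholding: $2,084.24 × 0.0385 = $80.24
Social Security (OASDI): $2,360.40 × 0.069 = $162.87
State unemployment insurance (employee share): $2,360.40 × 0.005 = $11.80
Total deductions = $188.83 + $87.33 + $478.33 + $80.24 + $162.87 + $11.80 = $1,009.40
Net pay = $2,360.40 − $1,009.40 = $1,351.00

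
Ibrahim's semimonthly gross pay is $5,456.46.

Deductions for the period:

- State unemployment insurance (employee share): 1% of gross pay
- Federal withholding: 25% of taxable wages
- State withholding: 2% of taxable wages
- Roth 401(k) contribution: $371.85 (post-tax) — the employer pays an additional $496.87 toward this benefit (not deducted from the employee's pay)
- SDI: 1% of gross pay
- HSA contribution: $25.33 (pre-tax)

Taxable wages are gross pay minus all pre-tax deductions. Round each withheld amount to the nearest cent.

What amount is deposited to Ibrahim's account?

$3,483.76

HSA contribution: $25.33
Taxable wages = $5,456.46 − $25.33 = $5,431.13
Federal withholding: $5,431.13 × 0.25 = $1,357.78
State withholding: $5,431.13 × 0.02 = $108.62
State unemployment insurance (employee share): $5,456.46 × 0.01 = $54.56
SDI: $5,456.46 × 0.01 = $54.56
Roth 401(k) contribution: $371.85
(Employer's $496.87 toward Roth 401(k) contribution is not withheld from the employee.)
Total deductions = $25.33 + $1,357.78 + $108.62 + $54.56 + $54.56 + $371.85 = $1,972.70
Net pay = $5,456.46 − $1,972.70 = $3,483.76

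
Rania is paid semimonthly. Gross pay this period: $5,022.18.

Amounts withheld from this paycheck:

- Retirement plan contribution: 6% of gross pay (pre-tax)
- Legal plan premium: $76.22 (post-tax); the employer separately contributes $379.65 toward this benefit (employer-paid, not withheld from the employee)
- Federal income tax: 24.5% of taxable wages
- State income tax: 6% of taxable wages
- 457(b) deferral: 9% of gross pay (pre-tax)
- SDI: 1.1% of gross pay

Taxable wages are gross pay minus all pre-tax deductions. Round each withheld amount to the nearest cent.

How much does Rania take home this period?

$2,835.39

Retirement plan contribution: $5,022.18 × 0.06 = $301.33
457(b) deferral: $5,022.18 × 0.09 = $452.00
Pre-tax total = $301.33 + $452.00 = $753.33
Taxable wages = $5,022.18 − $753.33 = $4,268.85
Federal income tax: $4,268.85 × 0.245 = $1,045.87
State income tax: $4,268.85 × 0.06 = $256.13
SDI: $5,022.18 × 0.011 = $55.24
Legal plan premium: $76.22
(Employer's $379.65 toward legal plan premium is not withheld from the employee.)
Total deductions = $301.33 + $452.00 + $1,045.87 + $256.13 + $55.24 + $76.22 = $2,186.79
Net pay = $5,022.18 − $2,186.79 = $2,835.39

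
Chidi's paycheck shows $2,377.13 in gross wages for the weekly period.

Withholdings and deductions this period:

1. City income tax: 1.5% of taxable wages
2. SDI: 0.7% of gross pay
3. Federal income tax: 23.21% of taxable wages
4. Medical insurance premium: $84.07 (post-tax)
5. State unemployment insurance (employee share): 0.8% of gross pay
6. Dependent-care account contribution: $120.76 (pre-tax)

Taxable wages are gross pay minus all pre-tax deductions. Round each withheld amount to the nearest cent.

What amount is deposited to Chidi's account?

$1,579.09

Dependent-care account contribution: $120.76
Taxable wages = $2,377.13 − $120.76 = $2,256.37
Federal income tax: $2,256.37 × 0.2321 = $523.70
City income tax: $2,256.37 × 0.015 = $33.85
SDI: $2,377.13 × 0.007 = $16.64
State unemployment insurance (employee share): $2,377.13 × 0.008 = $19.02
Medical insurance premium: $84.07
Total deductions = $120.76 + $523.70 + $33.85 + $16.64 + $19.02 + $84.07 = $798.04
Net pay = $2,377.13 − $798.04 = $1,579.09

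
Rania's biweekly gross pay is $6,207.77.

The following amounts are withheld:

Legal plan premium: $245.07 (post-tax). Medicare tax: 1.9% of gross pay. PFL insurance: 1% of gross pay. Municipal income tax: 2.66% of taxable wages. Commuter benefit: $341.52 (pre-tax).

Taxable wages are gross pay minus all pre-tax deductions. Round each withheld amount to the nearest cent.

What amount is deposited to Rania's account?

Commuter benefit: $341.52
Taxable wages = $6,207.77 − $341.52 = $5,866.25
Municipal income tax: $5,866.25 × 0.0266 = $156.04
PFL insurance: $6,207.77 × 0.01 = $62.08
Medicare tax: $6,207.77 × 0.019 = $117.95
Legal plan premium: $245.07
Total deductions = $341.52 + $156.04 + $62.08 + $117.95 + $245.07 = $922.66
Net pay = $6,207.77 − $922.66 = $5,285.11

$5,285.11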